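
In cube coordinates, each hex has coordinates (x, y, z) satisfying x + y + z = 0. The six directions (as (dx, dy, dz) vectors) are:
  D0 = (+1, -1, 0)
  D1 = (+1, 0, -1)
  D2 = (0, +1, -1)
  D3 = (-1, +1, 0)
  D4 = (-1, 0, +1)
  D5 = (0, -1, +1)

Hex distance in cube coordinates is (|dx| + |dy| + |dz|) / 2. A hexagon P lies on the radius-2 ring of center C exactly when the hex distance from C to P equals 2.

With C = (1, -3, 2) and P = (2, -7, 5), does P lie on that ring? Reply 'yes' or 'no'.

|px - cx| = |2 - 1| = 1
|py - cy| = |-7 - (-3)| = 4
|pz - cz| = |5 - 2| = 3
distance = (1+4+3)/2 = 8/2 = 4
radius = 2; distance != radius -> no

Answer: no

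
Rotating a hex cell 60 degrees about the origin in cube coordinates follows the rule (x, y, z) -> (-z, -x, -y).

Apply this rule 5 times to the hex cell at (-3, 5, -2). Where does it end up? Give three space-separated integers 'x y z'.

Start: (-3, 5, -2)
Step 1: (-3, 5, -2) -> (-(-2), -(-3), -(5)) = (2, 3, -5)
Step 2: (2, 3, -5) -> (-(-5), -(2), -(3)) = (5, -2, -3)
Step 3: (5, -2, -3) -> (-(-3), -(5), -(-2)) = (3, -5, 2)
Step 4: (3, -5, 2) -> (-(2), -(3), -(-5)) = (-2, -3, 5)
Step 5: (-2, -3, 5) -> (-(5), -(-2), -(-3)) = (-5, 2, 3)

Answer: -5 2 3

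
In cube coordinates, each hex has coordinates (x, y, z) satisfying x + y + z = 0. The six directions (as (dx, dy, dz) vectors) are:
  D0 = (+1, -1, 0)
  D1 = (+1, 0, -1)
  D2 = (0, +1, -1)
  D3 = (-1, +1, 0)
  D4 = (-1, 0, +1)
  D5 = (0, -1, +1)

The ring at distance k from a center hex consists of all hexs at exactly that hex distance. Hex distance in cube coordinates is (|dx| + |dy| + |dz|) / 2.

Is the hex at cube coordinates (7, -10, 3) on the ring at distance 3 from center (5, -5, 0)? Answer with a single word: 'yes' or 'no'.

|px - cx| = |7 - 5| = 2
|py - cy| = |-10 - (-5)| = 5
|pz - cz| = |3 - 0| = 3
distance = (2+5+3)/2 = 10/2 = 5
radius = 3; distance != radius -> no

Answer: no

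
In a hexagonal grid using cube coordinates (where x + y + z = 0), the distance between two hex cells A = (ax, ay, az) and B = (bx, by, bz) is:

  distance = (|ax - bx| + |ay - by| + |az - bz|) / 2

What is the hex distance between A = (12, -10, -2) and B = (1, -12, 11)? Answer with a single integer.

|ax - bx| = |12 - 1| = 11
|ay - by| = |-10 - (-12)| = 2
|az - bz| = |-2 - 11| = 13
distance = (11 + 2 + 13) / 2 = 26 / 2 = 13

Answer: 13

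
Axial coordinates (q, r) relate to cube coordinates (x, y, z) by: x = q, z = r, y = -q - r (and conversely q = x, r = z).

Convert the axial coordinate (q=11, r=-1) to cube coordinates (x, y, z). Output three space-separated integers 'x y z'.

Answer: 11 -10 -1

Derivation:
x = q = 11
z = r = -1
y = -x - z = -(11) - (-1) = -10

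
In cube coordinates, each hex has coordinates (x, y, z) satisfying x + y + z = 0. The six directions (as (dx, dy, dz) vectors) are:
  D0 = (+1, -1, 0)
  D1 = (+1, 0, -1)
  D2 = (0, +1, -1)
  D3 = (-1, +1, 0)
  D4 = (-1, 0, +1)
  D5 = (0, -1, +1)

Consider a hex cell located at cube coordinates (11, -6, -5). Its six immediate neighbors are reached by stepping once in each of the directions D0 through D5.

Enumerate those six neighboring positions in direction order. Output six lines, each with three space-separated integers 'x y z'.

Center: (11, -6, -5). Add each direction:
  D0: (11, -6, -5) + (1, -1, 0) = (12, -7, -5)
  D1: (11, -6, -5) + (1, 0, -1) = (12, -6, -6)
  D2: (11, -6, -5) + (0, 1, -1) = (11, -5, -6)
  D3: (11, -6, -5) + (-1, 1, 0) = (10, -5, -5)
  D4: (11, -6, -5) + (-1, 0, 1) = (10, -6, -4)
  D5: (11, -6, -5) + (0, -1, 1) = (11, -7, -4)

Answer: 12 -7 -5
12 -6 -6
11 -5 -6
10 -5 -5
10 -6 -4
11 -7 -4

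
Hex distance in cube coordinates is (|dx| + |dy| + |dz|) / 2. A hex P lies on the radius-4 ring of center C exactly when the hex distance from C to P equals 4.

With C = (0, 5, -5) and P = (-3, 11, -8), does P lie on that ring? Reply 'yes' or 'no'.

|px - cx| = |-3 - 0| = 3
|py - cy| = |11 - 5| = 6
|pz - cz| = |-8 - (-5)| = 3
distance = (3+6+3)/2 = 12/2 = 6
radius = 4; distance != radius -> no

Answer: no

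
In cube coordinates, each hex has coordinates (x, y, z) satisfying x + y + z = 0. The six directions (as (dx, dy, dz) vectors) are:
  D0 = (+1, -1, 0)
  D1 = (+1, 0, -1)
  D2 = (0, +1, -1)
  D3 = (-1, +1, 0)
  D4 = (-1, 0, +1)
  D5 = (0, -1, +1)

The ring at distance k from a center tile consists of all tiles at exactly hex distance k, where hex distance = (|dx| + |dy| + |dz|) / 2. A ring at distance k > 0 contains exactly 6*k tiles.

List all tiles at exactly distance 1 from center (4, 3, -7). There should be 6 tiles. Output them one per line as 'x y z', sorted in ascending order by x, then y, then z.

Answer: 3 3 -6
3 4 -7
4 2 -6
4 4 -8
5 2 -7
5 3 -8

Derivation:
Walk ring at distance 1 from (4, 3, -7):
Start at center + D4*1 = (3, 3, -6)
  hex 0: (3, 3, -6)
  hex 1: (4, 2, -6)
  hex 2: (5, 2, -7)
  hex 3: (5, 3, -8)
  hex 4: (4, 4, -8)
  hex 5: (3, 4, -7)
Sorted: 6 hexes.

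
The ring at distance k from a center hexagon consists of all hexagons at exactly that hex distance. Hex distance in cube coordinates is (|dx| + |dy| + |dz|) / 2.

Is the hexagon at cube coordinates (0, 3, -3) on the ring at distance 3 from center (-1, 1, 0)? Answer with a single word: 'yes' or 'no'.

Answer: yes

Derivation:
|px - cx| = |0 - (-1)| = 1
|py - cy| = |3 - 1| = 2
|pz - cz| = |-3 - 0| = 3
distance = (1+2+3)/2 = 6/2 = 3
radius = 3; distance == radius -> yes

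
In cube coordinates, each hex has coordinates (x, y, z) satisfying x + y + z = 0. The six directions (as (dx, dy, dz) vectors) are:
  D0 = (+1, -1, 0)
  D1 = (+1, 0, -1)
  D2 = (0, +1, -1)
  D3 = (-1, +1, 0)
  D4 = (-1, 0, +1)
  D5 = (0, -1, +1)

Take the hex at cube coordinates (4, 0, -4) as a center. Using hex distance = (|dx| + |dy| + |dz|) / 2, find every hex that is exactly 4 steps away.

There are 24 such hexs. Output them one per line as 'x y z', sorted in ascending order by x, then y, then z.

Answer: 0 0 0
0 1 -1
0 2 -2
0 3 -3
0 4 -4
1 -1 0
1 4 -5
2 -2 0
2 4 -6
3 -3 0
3 4 -7
4 -4 0
4 4 -8
5 -4 -1
5 3 -8
6 -4 -2
6 2 -8
7 -4 -3
7 1 -8
8 -4 -4
8 -3 -5
8 -2 -6
8 -1 -7
8 0 -8

Derivation:
Walk ring at distance 4 from (4, 0, -4):
Start at center + D4*4 = (0, 0, 0)
  hex 0: (0, 0, 0)
  hex 1: (1, -1, 0)
  hex 2: (2, -2, 0)
  hex 3: (3, -3, 0)
  hex 4: (4, -4, 0)
  hex 5: (5, -4, -1)
  hex 6: (6, -4, -2)
  hex 7: (7, -4, -3)
  hex 8: (8, -4, -4)
  hex 9: (8, -3, -5)
  hex 10: (8, -2, -6)
  hex 11: (8, -1, -7)
  hex 12: (8, 0, -8)
  hex 13: (7, 1, -8)
  hex 14: (6, 2, -8)
  hex 15: (5, 3, -8)
  hex 16: (4, 4, -8)
  hex 17: (3, 4, -7)
  hex 18: (2, 4, -6)
  hex 19: (1, 4, -5)
  hex 20: (0, 4, -4)
  hex 21: (0, 3, -3)
  hex 22: (0, 2, -2)
  hex 23: (0, 1, -1)
Sorted: 24 hexes.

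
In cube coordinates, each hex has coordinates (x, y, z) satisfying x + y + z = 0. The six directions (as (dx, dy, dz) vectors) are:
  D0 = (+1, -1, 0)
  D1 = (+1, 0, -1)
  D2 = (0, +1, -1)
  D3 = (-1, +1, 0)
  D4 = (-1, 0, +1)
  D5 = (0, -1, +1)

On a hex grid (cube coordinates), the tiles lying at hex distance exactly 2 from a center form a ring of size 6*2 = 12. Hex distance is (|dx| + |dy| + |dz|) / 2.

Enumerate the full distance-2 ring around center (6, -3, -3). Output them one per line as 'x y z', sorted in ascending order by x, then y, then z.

Answer: 4 -3 -1
4 -2 -2
4 -1 -3
5 -4 -1
5 -1 -4
6 -5 -1
6 -1 -5
7 -5 -2
7 -2 -5
8 -5 -3
8 -4 -4
8 -3 -5

Derivation:
Walk ring at distance 2 from (6, -3, -3):
Start at center + D4*2 = (4, -3, -1)
  hex 0: (4, -3, -1)
  hex 1: (5, -4, -1)
  hex 2: (6, -5, -1)
  hex 3: (7, -5, -2)
  hex 4: (8, -5, -3)
  hex 5: (8, -4, -4)
  hex 6: (8, -3, -5)
  hex 7: (7, -2, -5)
  hex 8: (6, -1, -5)
  hex 9: (5, -1, -4)
  hex 10: (4, -1, -3)
  hex 11: (4, -2, -2)
Sorted: 12 hexes.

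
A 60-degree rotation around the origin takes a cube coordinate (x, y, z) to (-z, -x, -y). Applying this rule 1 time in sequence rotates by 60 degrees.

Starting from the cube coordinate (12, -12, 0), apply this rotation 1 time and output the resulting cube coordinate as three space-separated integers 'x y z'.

Start: (12, -12, 0)
Step 1: (12, -12, 0) -> (-(0), -(12), -(-12)) = (0, -12, 12)

Answer: 0 -12 12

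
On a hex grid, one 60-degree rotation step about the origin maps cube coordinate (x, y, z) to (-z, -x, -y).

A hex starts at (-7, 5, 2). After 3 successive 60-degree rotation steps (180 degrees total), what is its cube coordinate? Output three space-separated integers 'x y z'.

Start: (-7, 5, 2)
Step 1: (-7, 5, 2) -> (-(2), -(-7), -(5)) = (-2, 7, -5)
Step 2: (-2, 7, -5) -> (-(-5), -(-2), -(7)) = (5, 2, -7)
Step 3: (5, 2, -7) -> (-(-7), -(5), -(2)) = (7, -5, -2)

Answer: 7 -5 -2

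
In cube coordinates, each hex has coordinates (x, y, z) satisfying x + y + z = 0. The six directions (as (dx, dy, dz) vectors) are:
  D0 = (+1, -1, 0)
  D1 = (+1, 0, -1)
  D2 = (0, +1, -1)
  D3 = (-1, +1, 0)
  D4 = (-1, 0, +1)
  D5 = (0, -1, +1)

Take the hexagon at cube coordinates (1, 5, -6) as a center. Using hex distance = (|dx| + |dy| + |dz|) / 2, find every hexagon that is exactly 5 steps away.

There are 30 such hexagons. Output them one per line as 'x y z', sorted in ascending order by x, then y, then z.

Answer: -4 5 -1
-4 6 -2
-4 7 -3
-4 8 -4
-4 9 -5
-4 10 -6
-3 4 -1
-3 10 -7
-2 3 -1
-2 10 -8
-1 2 -1
-1 10 -9
0 1 -1
0 10 -10
1 0 -1
1 10 -11
2 0 -2
2 9 -11
3 0 -3
3 8 -11
4 0 -4
4 7 -11
5 0 -5
5 6 -11
6 0 -6
6 1 -7
6 2 -8
6 3 -9
6 4 -10
6 5 -11

Derivation:
Walk ring at distance 5 from (1, 5, -6):
Start at center + D4*5 = (-4, 5, -1)
  hex 0: (-4, 5, -1)
  hex 1: (-3, 4, -1)
  hex 2: (-2, 3, -1)
  hex 3: (-1, 2, -1)
  hex 4: (0, 1, -1)
  hex 5: (1, 0, -1)
  hex 6: (2, 0, -2)
  hex 7: (3, 0, -3)
  hex 8: (4, 0, -4)
  hex 9: (5, 0, -5)
  hex 10: (6, 0, -6)
  hex 11: (6, 1, -7)
  hex 12: (6, 2, -8)
  hex 13: (6, 3, -9)
  hex 14: (6, 4, -10)
  hex 15: (6, 5, -11)
  hex 16: (5, 6, -11)
  hex 17: (4, 7, -11)
  hex 18: (3, 8, -11)
  hex 19: (2, 9, -11)
  hex 20: (1, 10, -11)
  hex 21: (0, 10, -10)
  hex 22: (-1, 10, -9)
  hex 23: (-2, 10, -8)
  hex 24: (-3, 10, -7)
  hex 25: (-4, 10, -6)
  hex 26: (-4, 9, -5)
  hex 27: (-4, 8, -4)
  hex 28: (-4, 7, -3)
  hex 29: (-4, 6, -2)
Sorted: 30 hexes.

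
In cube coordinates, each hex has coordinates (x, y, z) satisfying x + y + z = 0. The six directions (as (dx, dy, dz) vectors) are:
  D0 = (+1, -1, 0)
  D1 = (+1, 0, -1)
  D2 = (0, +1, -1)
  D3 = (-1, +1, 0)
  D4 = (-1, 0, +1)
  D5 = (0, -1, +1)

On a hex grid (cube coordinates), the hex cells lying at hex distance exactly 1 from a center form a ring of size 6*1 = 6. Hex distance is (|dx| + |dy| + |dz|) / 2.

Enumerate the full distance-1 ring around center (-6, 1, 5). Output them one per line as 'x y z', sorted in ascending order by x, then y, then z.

Answer: -7 1 6
-7 2 5
-6 0 6
-6 2 4
-5 0 5
-5 1 4

Derivation:
Walk ring at distance 1 from (-6, 1, 5):
Start at center + D4*1 = (-7, 1, 6)
  hex 0: (-7, 1, 6)
  hex 1: (-6, 0, 6)
  hex 2: (-5, 0, 5)
  hex 3: (-5, 1, 4)
  hex 4: (-6, 2, 4)
  hex 5: (-7, 2, 5)
Sorted: 6 hexes.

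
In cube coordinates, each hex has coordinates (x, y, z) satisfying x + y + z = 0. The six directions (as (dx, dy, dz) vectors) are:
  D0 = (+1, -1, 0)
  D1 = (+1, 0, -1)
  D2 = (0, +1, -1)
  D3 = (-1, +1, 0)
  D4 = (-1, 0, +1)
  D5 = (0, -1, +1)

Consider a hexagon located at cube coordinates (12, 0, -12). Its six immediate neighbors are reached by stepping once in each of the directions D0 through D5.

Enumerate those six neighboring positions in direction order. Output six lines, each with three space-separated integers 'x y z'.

Answer: 13 -1 -12
13 0 -13
12 1 -13
11 1 -12
11 0 -11
12 -1 -11

Derivation:
Center: (12, 0, -12). Add each direction:
  D0: (12, 0, -12) + (1, -1, 0) = (13, -1, -12)
  D1: (12, 0, -12) + (1, 0, -1) = (13, 0, -13)
  D2: (12, 0, -12) + (0, 1, -1) = (12, 1, -13)
  D3: (12, 0, -12) + (-1, 1, 0) = (11, 1, -12)
  D4: (12, 0, -12) + (-1, 0, 1) = (11, 0, -11)
  D5: (12, 0, -12) + (0, -1, 1) = (12, -1, -11)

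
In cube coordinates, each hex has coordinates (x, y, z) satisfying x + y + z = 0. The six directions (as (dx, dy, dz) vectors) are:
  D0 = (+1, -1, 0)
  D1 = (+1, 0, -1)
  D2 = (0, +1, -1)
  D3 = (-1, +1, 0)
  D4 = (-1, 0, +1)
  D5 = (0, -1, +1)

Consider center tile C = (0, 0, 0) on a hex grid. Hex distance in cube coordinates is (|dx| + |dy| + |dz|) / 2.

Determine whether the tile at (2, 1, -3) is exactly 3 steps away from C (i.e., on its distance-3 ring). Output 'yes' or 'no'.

|px - cx| = |2 - 0| = 2
|py - cy| = |1 - 0| = 1
|pz - cz| = |-3 - 0| = 3
distance = (2+1+3)/2 = 6/2 = 3
radius = 3; distance == radius -> yes

Answer: yes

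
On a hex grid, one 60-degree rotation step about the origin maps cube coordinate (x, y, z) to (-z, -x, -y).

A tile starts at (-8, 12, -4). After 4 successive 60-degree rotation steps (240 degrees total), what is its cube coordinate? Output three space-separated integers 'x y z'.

Answer: -4 -8 12

Derivation:
Start: (-8, 12, -4)
Step 1: (-8, 12, -4) -> (-(-4), -(-8), -(12)) = (4, 8, -12)
Step 2: (4, 8, -12) -> (-(-12), -(4), -(8)) = (12, -4, -8)
Step 3: (12, -4, -8) -> (-(-8), -(12), -(-4)) = (8, -12, 4)
Step 4: (8, -12, 4) -> (-(4), -(8), -(-12)) = (-4, -8, 12)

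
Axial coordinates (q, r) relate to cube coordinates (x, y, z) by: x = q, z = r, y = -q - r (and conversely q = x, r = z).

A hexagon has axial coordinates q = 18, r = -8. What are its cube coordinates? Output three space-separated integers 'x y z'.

Answer: 18 -10 -8

Derivation:
x = q = 18
z = r = -8
y = -x - z = -(18) - (-8) = -10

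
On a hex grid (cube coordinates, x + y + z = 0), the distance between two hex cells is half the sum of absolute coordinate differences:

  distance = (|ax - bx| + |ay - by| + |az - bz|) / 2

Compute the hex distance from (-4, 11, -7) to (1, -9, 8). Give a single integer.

Answer: 20

Derivation:
|ax - bx| = |-4 - 1| = 5
|ay - by| = |11 - (-9)| = 20
|az - bz| = |-7 - 8| = 15
distance = (5 + 20 + 15) / 2 = 40 / 2 = 20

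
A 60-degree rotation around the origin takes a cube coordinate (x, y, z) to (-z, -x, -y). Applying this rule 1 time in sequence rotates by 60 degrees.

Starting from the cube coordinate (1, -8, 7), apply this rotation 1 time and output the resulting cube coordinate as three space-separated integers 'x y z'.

Start: (1, -8, 7)
Step 1: (1, -8, 7) -> (-(7), -(1), -(-8)) = (-7, -1, 8)

Answer: -7 -1 8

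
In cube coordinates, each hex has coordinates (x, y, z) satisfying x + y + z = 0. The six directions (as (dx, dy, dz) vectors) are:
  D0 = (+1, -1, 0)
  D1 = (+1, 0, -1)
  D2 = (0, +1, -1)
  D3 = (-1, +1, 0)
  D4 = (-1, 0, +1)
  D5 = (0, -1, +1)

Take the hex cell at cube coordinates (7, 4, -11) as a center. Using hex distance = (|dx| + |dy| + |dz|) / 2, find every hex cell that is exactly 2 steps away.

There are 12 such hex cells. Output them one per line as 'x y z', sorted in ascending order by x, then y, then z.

Walk ring at distance 2 from (7, 4, -11):
Start at center + D4*2 = (5, 4, -9)
  hex 0: (5, 4, -9)
  hex 1: (6, 3, -9)
  hex 2: (7, 2, -9)
  hex 3: (8, 2, -10)
  hex 4: (9, 2, -11)
  hex 5: (9, 3, -12)
  hex 6: (9, 4, -13)
  hex 7: (8, 5, -13)
  hex 8: (7, 6, -13)
  hex 9: (6, 6, -12)
  hex 10: (5, 6, -11)
  hex 11: (5, 5, -10)
Sorted: 12 hexes.

Answer: 5 4 -9
5 5 -10
5 6 -11
6 3 -9
6 6 -12
7 2 -9
7 6 -13
8 2 -10
8 5 -13
9 2 -11
9 3 -12
9 4 -13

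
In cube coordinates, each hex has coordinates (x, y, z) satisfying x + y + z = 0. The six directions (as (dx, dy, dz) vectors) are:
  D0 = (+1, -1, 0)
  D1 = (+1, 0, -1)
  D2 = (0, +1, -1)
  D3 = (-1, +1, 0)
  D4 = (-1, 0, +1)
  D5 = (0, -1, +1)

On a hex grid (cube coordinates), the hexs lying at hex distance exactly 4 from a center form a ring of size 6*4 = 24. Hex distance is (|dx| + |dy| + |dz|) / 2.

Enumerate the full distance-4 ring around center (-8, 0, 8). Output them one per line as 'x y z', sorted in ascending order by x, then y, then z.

Walk ring at distance 4 from (-8, 0, 8):
Start at center + D4*4 = (-12, 0, 12)
  hex 0: (-12, 0, 12)
  hex 1: (-11, -1, 12)
  hex 2: (-10, -2, 12)
  hex 3: (-9, -3, 12)
  hex 4: (-8, -4, 12)
  hex 5: (-7, -4, 11)
  hex 6: (-6, -4, 10)
  hex 7: (-5, -4, 9)
  hex 8: (-4, -4, 8)
  hex 9: (-4, -3, 7)
  hex 10: (-4, -2, 6)
  hex 11: (-4, -1, 5)
  hex 12: (-4, 0, 4)
  hex 13: (-5, 1, 4)
  hex 14: (-6, 2, 4)
  hex 15: (-7, 3, 4)
  hex 16: (-8, 4, 4)
  hex 17: (-9, 4, 5)
  hex 18: (-10, 4, 6)
  hex 19: (-11, 4, 7)
  hex 20: (-12, 4, 8)
  hex 21: (-12, 3, 9)
  hex 22: (-12, 2, 10)
  hex 23: (-12, 1, 11)
Sorted: 24 hexes.

Answer: -12 0 12
-12 1 11
-12 2 10
-12 3 9
-12 4 8
-11 -1 12
-11 4 7
-10 -2 12
-10 4 6
-9 -3 12
-9 4 5
-8 -4 12
-8 4 4
-7 -4 11
-7 3 4
-6 -4 10
-6 2 4
-5 -4 9
-5 1 4
-4 -4 8
-4 -3 7
-4 -2 6
-4 -1 5
-4 0 4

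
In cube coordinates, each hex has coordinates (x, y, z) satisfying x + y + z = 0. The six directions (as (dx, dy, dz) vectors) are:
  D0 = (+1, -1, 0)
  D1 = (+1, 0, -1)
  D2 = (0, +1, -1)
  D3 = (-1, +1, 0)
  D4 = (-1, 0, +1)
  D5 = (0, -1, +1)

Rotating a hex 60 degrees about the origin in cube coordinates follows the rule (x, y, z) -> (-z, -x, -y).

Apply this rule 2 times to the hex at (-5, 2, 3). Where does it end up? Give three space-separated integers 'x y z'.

Answer: 2 3 -5

Derivation:
Start: (-5, 2, 3)
Step 1: (-5, 2, 3) -> (-(3), -(-5), -(2)) = (-3, 5, -2)
Step 2: (-3, 5, -2) -> (-(-2), -(-3), -(5)) = (2, 3, -5)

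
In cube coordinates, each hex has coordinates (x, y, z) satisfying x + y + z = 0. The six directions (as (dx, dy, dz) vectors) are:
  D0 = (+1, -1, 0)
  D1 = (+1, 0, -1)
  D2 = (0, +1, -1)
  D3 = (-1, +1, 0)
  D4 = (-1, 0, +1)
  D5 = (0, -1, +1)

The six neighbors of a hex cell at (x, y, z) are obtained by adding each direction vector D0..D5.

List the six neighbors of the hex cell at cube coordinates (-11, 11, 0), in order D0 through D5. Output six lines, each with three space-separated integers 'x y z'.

Answer: -10 10 0
-10 11 -1
-11 12 -1
-12 12 0
-12 11 1
-11 10 1

Derivation:
Center: (-11, 11, 0). Add each direction:
  D0: (-11, 11, 0) + (1, -1, 0) = (-10, 10, 0)
  D1: (-11, 11, 0) + (1, 0, -1) = (-10, 11, -1)
  D2: (-11, 11, 0) + (0, 1, -1) = (-11, 12, -1)
  D3: (-11, 11, 0) + (-1, 1, 0) = (-12, 12, 0)
  D4: (-11, 11, 0) + (-1, 0, 1) = (-12, 11, 1)
  D5: (-11, 11, 0) + (0, -1, 1) = (-11, 10, 1)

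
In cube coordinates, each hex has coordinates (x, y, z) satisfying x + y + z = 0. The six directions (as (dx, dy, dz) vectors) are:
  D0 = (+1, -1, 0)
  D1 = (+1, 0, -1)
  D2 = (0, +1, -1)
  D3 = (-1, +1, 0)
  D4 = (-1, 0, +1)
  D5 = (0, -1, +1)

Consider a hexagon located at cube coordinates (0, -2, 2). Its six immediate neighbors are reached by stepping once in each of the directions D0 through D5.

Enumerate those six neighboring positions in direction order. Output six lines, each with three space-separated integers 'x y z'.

Center: (0, -2, 2). Add each direction:
  D0: (0, -2, 2) + (1, -1, 0) = (1, -3, 2)
  D1: (0, -2, 2) + (1, 0, -1) = (1, -2, 1)
  D2: (0, -2, 2) + (0, 1, -1) = (0, -1, 1)
  D3: (0, -2, 2) + (-1, 1, 0) = (-1, -1, 2)
  D4: (0, -2, 2) + (-1, 0, 1) = (-1, -2, 3)
  D5: (0, -2, 2) + (0, -1, 1) = (0, -3, 3)

Answer: 1 -3 2
1 -2 1
0 -1 1
-1 -1 2
-1 -2 3
0 -3 3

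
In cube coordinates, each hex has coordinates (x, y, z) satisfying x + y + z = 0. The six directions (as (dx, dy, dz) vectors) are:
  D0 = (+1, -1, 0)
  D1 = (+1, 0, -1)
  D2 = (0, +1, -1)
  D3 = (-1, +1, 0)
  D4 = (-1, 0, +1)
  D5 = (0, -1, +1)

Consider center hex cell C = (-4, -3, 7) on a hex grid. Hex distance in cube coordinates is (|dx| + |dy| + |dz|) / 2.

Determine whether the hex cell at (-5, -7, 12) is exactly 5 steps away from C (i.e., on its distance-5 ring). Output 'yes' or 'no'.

|px - cx| = |-5 - (-4)| = 1
|py - cy| = |-7 - (-3)| = 4
|pz - cz| = |12 - 7| = 5
distance = (1+4+5)/2 = 10/2 = 5
radius = 5; distance == radius -> yes

Answer: yes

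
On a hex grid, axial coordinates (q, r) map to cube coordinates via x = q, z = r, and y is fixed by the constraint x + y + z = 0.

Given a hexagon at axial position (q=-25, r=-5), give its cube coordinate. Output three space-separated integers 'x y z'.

x = q = -25
z = r = -5
y = -x - z = -(-25) - (-5) = 30

Answer: -25 30 -5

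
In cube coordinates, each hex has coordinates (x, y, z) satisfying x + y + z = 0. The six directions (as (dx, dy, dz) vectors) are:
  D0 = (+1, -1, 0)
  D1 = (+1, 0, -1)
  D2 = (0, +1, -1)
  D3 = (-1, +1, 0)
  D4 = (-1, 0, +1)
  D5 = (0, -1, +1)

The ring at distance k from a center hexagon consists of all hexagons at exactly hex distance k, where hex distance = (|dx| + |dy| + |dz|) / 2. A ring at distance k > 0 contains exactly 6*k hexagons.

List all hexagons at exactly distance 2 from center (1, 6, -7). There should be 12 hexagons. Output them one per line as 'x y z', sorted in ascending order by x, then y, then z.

Walk ring at distance 2 from (1, 6, -7):
Start at center + D4*2 = (-1, 6, -5)
  hex 0: (-1, 6, -5)
  hex 1: (0, 5, -5)
  hex 2: (1, 4, -5)
  hex 3: (2, 4, -6)
  hex 4: (3, 4, -7)
  hex 5: (3, 5, -8)
  hex 6: (3, 6, -9)
  hex 7: (2, 7, -9)
  hex 8: (1, 8, -9)
  hex 9: (0, 8, -8)
  hex 10: (-1, 8, -7)
  hex 11: (-1, 7, -6)
Sorted: 12 hexes.

Answer: -1 6 -5
-1 7 -6
-1 8 -7
0 5 -5
0 8 -8
1 4 -5
1 8 -9
2 4 -6
2 7 -9
3 4 -7
3 5 -8
3 6 -9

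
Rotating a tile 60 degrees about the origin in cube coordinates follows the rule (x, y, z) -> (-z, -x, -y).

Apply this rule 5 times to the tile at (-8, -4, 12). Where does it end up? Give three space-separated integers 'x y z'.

Answer: 4 -12 8

Derivation:
Start: (-8, -4, 12)
Step 1: (-8, -4, 12) -> (-(12), -(-8), -(-4)) = (-12, 8, 4)
Step 2: (-12, 8, 4) -> (-(4), -(-12), -(8)) = (-4, 12, -8)
Step 3: (-4, 12, -8) -> (-(-8), -(-4), -(12)) = (8, 4, -12)
Step 4: (8, 4, -12) -> (-(-12), -(8), -(4)) = (12, -8, -4)
Step 5: (12, -8, -4) -> (-(-4), -(12), -(-8)) = (4, -12, 8)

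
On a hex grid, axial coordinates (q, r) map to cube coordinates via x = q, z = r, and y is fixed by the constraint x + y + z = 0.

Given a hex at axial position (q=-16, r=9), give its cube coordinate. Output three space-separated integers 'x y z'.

Answer: -16 7 9

Derivation:
x = q = -16
z = r = 9
y = -x - z = -(-16) - (9) = 7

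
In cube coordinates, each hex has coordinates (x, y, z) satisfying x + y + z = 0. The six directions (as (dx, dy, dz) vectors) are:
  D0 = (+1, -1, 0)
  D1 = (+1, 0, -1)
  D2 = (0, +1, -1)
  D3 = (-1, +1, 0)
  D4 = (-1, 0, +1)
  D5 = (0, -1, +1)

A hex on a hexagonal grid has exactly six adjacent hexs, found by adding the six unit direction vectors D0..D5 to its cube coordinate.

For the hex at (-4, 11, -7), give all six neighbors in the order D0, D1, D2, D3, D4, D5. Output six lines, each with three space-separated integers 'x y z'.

Answer: -3 10 -7
-3 11 -8
-4 12 -8
-5 12 -7
-5 11 -6
-4 10 -6

Derivation:
Center: (-4, 11, -7). Add each direction:
  D0: (-4, 11, -7) + (1, -1, 0) = (-3, 10, -7)
  D1: (-4, 11, -7) + (1, 0, -1) = (-3, 11, -8)
  D2: (-4, 11, -7) + (0, 1, -1) = (-4, 12, -8)
  D3: (-4, 11, -7) + (-1, 1, 0) = (-5, 12, -7)
  D4: (-4, 11, -7) + (-1, 0, 1) = (-5, 11, -6)
  D5: (-4, 11, -7) + (0, -1, 1) = (-4, 10, -6)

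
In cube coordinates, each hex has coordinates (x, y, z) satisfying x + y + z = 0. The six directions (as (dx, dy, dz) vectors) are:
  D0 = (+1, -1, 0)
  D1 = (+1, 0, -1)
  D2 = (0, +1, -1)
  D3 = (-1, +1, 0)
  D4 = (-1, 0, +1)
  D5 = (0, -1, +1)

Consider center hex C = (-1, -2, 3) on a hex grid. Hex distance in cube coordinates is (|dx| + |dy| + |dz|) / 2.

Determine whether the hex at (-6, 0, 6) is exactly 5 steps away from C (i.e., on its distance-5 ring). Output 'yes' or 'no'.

Answer: yes

Derivation:
|px - cx| = |-6 - (-1)| = 5
|py - cy| = |0 - (-2)| = 2
|pz - cz| = |6 - 3| = 3
distance = (5+2+3)/2 = 10/2 = 5
radius = 5; distance == radius -> yes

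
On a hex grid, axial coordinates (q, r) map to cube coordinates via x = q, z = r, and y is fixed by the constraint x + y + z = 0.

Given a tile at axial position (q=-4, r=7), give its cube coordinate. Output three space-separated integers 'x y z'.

Answer: -4 -3 7

Derivation:
x = q = -4
z = r = 7
y = -x - z = -(-4) - (7) = -3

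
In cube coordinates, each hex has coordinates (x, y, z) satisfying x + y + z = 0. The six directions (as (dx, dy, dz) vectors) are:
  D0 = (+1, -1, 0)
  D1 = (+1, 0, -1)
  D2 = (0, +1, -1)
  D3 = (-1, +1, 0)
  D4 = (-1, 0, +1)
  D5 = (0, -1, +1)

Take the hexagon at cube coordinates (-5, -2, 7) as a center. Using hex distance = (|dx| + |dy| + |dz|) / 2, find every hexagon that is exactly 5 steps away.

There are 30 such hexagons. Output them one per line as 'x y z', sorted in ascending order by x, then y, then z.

Walk ring at distance 5 from (-5, -2, 7):
Start at center + D4*5 = (-10, -2, 12)
  hex 0: (-10, -2, 12)
  hex 1: (-9, -3, 12)
  hex 2: (-8, -4, 12)
  hex 3: (-7, -5, 12)
  hex 4: (-6, -6, 12)
  hex 5: (-5, -7, 12)
  hex 6: (-4, -7, 11)
  hex 7: (-3, -7, 10)
  hex 8: (-2, -7, 9)
  hex 9: (-1, -7, 8)
  hex 10: (0, -7, 7)
  hex 11: (0, -6, 6)
  hex 12: (0, -5, 5)
  hex 13: (0, -4, 4)
  hex 14: (0, -3, 3)
  hex 15: (0, -2, 2)
  hex 16: (-1, -1, 2)
  hex 17: (-2, 0, 2)
  hex 18: (-3, 1, 2)
  hex 19: (-4, 2, 2)
  hex 20: (-5, 3, 2)
  hex 21: (-6, 3, 3)
  hex 22: (-7, 3, 4)
  hex 23: (-8, 3, 5)
  hex 24: (-9, 3, 6)
  hex 25: (-10, 3, 7)
  hex 26: (-10, 2, 8)
  hex 27: (-10, 1, 9)
  hex 28: (-10, 0, 10)
  hex 29: (-10, -1, 11)
Sorted: 30 hexes.

Answer: -10 -2 12
-10 -1 11
-10 0 10
-10 1 9
-10 2 8
-10 3 7
-9 -3 12
-9 3 6
-8 -4 12
-8 3 5
-7 -5 12
-7 3 4
-6 -6 12
-6 3 3
-5 -7 12
-5 3 2
-4 -7 11
-4 2 2
-3 -7 10
-3 1 2
-2 -7 9
-2 0 2
-1 -7 8
-1 -1 2
0 -7 7
0 -6 6
0 -5 5
0 -4 4
0 -3 3
0 -2 2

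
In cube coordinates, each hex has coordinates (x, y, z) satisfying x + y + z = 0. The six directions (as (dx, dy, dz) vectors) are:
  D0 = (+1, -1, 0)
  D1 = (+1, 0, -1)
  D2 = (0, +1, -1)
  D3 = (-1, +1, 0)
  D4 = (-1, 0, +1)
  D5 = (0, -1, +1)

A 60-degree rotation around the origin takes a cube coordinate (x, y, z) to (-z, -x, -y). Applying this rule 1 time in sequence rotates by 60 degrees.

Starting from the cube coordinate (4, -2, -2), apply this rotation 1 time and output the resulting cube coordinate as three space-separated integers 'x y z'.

Answer: 2 -4 2

Derivation:
Start: (4, -2, -2)
Step 1: (4, -2, -2) -> (-(-2), -(4), -(-2)) = (2, -4, 2)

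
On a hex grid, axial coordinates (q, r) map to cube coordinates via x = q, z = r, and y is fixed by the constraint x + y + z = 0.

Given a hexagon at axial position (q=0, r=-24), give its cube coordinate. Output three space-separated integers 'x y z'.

x = q = 0
z = r = -24
y = -x - z = -(0) - (-24) = 24

Answer: 0 24 -24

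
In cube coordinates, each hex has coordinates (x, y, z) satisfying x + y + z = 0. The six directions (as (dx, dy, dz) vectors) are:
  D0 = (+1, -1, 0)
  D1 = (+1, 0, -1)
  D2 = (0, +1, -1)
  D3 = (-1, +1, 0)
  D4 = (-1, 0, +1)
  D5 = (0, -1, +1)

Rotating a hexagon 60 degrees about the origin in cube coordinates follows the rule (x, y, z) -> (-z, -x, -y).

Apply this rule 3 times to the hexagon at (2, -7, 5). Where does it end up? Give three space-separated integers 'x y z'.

Start: (2, -7, 5)
Step 1: (2, -7, 5) -> (-(5), -(2), -(-7)) = (-5, -2, 7)
Step 2: (-5, -2, 7) -> (-(7), -(-5), -(-2)) = (-7, 5, 2)
Step 3: (-7, 5, 2) -> (-(2), -(-7), -(5)) = (-2, 7, -5)

Answer: -2 7 -5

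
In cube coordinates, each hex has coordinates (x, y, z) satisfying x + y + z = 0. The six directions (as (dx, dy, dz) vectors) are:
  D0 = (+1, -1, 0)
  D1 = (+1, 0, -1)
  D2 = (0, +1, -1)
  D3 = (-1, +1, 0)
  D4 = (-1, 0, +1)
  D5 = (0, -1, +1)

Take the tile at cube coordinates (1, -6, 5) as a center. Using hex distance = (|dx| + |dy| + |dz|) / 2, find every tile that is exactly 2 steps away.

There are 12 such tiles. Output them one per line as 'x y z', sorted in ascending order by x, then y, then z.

Walk ring at distance 2 from (1, -6, 5):
Start at center + D4*2 = (-1, -6, 7)
  hex 0: (-1, -6, 7)
  hex 1: (0, -7, 7)
  hex 2: (1, -8, 7)
  hex 3: (2, -8, 6)
  hex 4: (3, -8, 5)
  hex 5: (3, -7, 4)
  hex 6: (3, -6, 3)
  hex 7: (2, -5, 3)
  hex 8: (1, -4, 3)
  hex 9: (0, -4, 4)
  hex 10: (-1, -4, 5)
  hex 11: (-1, -5, 6)
Sorted: 12 hexes.

Answer: -1 -6 7
-1 -5 6
-1 -4 5
0 -7 7
0 -4 4
1 -8 7
1 -4 3
2 -8 6
2 -5 3
3 -8 5
3 -7 4
3 -6 3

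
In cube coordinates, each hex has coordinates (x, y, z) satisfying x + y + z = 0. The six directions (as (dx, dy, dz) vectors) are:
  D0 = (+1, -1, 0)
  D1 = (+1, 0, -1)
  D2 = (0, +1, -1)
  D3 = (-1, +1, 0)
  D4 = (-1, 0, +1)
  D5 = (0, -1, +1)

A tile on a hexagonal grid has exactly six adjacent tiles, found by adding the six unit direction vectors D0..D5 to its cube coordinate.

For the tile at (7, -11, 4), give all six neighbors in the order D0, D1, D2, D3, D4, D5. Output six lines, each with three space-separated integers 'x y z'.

Answer: 8 -12 4
8 -11 3
7 -10 3
6 -10 4
6 -11 5
7 -12 5

Derivation:
Center: (7, -11, 4). Add each direction:
  D0: (7, -11, 4) + (1, -1, 0) = (8, -12, 4)
  D1: (7, -11, 4) + (1, 0, -1) = (8, -11, 3)
  D2: (7, -11, 4) + (0, 1, -1) = (7, -10, 3)
  D3: (7, -11, 4) + (-1, 1, 0) = (6, -10, 4)
  D4: (7, -11, 4) + (-1, 0, 1) = (6, -11, 5)
  D5: (7, -11, 4) + (0, -1, 1) = (7, -12, 5)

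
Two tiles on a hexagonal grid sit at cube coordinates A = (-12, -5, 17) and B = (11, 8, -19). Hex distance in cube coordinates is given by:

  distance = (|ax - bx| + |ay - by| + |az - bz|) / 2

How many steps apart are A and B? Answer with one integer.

Answer: 36

Derivation:
|ax - bx| = |-12 - 11| = 23
|ay - by| = |-5 - 8| = 13
|az - bz| = |17 - (-19)| = 36
distance = (23 + 13 + 36) / 2 = 72 / 2 = 36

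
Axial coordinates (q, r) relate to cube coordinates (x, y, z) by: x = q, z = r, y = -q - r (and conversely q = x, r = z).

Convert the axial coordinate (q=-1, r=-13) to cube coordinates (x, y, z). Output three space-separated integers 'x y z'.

x = q = -1
z = r = -13
y = -x - z = -(-1) - (-13) = 14

Answer: -1 14 -13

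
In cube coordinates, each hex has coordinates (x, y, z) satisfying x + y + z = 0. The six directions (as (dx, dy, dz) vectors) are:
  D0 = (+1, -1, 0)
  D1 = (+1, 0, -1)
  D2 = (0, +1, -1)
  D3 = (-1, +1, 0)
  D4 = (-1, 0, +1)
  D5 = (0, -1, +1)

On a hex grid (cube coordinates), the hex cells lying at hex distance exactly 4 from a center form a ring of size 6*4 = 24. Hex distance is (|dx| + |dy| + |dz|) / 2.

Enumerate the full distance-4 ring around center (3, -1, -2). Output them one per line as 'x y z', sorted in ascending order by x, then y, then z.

Walk ring at distance 4 from (3, -1, -2):
Start at center + D4*4 = (-1, -1, 2)
  hex 0: (-1, -1, 2)
  hex 1: (0, -2, 2)
  hex 2: (1, -3, 2)
  hex 3: (2, -4, 2)
  hex 4: (3, -5, 2)
  hex 5: (4, -5, 1)
  hex 6: (5, -5, 0)
  hex 7: (6, -5, -1)
  hex 8: (7, -5, -2)
  hex 9: (7, -4, -3)
  hex 10: (7, -3, -4)
  hex 11: (7, -2, -5)
  hex 12: (7, -1, -6)
  hex 13: (6, 0, -6)
  hex 14: (5, 1, -6)
  hex 15: (4, 2, -6)
  hex 16: (3, 3, -6)
  hex 17: (2, 3, -5)
  hex 18: (1, 3, -4)
  hex 19: (0, 3, -3)
  hex 20: (-1, 3, -2)
  hex 21: (-1, 2, -1)
  hex 22: (-1, 1, 0)
  hex 23: (-1, 0, 1)
Sorted: 24 hexes.

Answer: -1 -1 2
-1 0 1
-1 1 0
-1 2 -1
-1 3 -2
0 -2 2
0 3 -3
1 -3 2
1 3 -4
2 -4 2
2 3 -5
3 -5 2
3 3 -6
4 -5 1
4 2 -6
5 -5 0
5 1 -6
6 -5 -1
6 0 -6
7 -5 -2
7 -4 -3
7 -3 -4
7 -2 -5
7 -1 -6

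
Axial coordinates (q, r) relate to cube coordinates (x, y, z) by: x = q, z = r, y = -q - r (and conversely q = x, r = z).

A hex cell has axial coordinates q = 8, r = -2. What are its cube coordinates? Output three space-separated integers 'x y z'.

x = q = 8
z = r = -2
y = -x - z = -(8) - (-2) = -6

Answer: 8 -6 -2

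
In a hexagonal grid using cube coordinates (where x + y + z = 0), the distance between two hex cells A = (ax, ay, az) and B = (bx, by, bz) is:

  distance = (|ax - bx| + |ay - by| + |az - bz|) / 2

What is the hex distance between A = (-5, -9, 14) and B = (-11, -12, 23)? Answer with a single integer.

|ax - bx| = |-5 - (-11)| = 6
|ay - by| = |-9 - (-12)| = 3
|az - bz| = |14 - 23| = 9
distance = (6 + 3 + 9) / 2 = 18 / 2 = 9

Answer: 9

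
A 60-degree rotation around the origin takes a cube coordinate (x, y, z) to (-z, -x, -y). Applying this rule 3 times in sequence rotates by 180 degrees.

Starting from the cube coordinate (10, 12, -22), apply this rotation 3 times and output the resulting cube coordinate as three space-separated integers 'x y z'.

Start: (10, 12, -22)
Step 1: (10, 12, -22) -> (-(-22), -(10), -(12)) = (22, -10, -12)
Step 2: (22, -10, -12) -> (-(-12), -(22), -(-10)) = (12, -22, 10)
Step 3: (12, -22, 10) -> (-(10), -(12), -(-22)) = (-10, -12, 22)

Answer: -10 -12 22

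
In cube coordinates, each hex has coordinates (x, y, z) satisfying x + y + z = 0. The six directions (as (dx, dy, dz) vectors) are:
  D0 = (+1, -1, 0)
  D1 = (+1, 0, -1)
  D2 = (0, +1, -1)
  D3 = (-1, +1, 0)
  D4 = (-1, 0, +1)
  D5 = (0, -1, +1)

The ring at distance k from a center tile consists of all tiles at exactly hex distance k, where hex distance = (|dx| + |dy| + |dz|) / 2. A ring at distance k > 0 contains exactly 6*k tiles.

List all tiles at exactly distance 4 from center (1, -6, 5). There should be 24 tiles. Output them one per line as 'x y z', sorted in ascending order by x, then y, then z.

Walk ring at distance 4 from (1, -6, 5):
Start at center + D4*4 = (-3, -6, 9)
  hex 0: (-3, -6, 9)
  hex 1: (-2, -7, 9)
  hex 2: (-1, -8, 9)
  hex 3: (0, -9, 9)
  hex 4: (1, -10, 9)
  hex 5: (2, -10, 8)
  hex 6: (3, -10, 7)
  hex 7: (4, -10, 6)
  hex 8: (5, -10, 5)
  hex 9: (5, -9, 4)
  hex 10: (5, -8, 3)
  hex 11: (5, -7, 2)
  hex 12: (5, -6, 1)
  hex 13: (4, -5, 1)
  hex 14: (3, -4, 1)
  hex 15: (2, -3, 1)
  hex 16: (1, -2, 1)
  hex 17: (0, -2, 2)
  hex 18: (-1, -2, 3)
  hex 19: (-2, -2, 4)
  hex 20: (-3, -2, 5)
  hex 21: (-3, -3, 6)
  hex 22: (-3, -4, 7)
  hex 23: (-3, -5, 8)
Sorted: 24 hexes.

Answer: -3 -6 9
-3 -5 8
-3 -4 7
-3 -3 6
-3 -2 5
-2 -7 9
-2 -2 4
-1 -8 9
-1 -2 3
0 -9 9
0 -2 2
1 -10 9
1 -2 1
2 -10 8
2 -3 1
3 -10 7
3 -4 1
4 -10 6
4 -5 1
5 -10 5
5 -9 4
5 -8 3
5 -7 2
5 -6 1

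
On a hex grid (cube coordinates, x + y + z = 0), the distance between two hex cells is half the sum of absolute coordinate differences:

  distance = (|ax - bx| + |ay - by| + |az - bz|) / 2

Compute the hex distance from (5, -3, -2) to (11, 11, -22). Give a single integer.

|ax - bx| = |5 - 11| = 6
|ay - by| = |-3 - 11| = 14
|az - bz| = |-2 - (-22)| = 20
distance = (6 + 14 + 20) / 2 = 40 / 2 = 20

Answer: 20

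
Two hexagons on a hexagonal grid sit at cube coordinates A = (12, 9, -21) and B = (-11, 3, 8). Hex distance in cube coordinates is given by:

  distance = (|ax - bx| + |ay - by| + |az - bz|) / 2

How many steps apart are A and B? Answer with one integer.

|ax - bx| = |12 - (-11)| = 23
|ay - by| = |9 - 3| = 6
|az - bz| = |-21 - 8| = 29
distance = (23 + 6 + 29) / 2 = 58 / 2 = 29

Answer: 29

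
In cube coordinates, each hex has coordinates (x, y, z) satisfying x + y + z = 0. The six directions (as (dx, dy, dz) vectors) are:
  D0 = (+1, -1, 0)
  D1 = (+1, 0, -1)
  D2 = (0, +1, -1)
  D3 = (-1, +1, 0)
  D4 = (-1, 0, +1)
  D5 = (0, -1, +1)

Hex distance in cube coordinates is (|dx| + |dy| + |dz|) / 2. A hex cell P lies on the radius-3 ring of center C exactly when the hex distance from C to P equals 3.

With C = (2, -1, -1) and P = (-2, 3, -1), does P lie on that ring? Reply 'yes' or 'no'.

Answer: no

Derivation:
|px - cx| = |-2 - 2| = 4
|py - cy| = |3 - (-1)| = 4
|pz - cz| = |-1 - (-1)| = 0
distance = (4+4+0)/2 = 8/2 = 4
radius = 3; distance != radius -> no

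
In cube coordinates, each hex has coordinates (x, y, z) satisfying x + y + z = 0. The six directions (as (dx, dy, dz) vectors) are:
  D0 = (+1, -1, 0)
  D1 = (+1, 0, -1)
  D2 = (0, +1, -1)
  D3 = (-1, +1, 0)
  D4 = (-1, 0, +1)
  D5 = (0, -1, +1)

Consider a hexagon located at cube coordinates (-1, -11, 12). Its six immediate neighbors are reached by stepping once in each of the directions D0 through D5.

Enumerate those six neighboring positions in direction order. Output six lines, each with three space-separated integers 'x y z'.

Center: (-1, -11, 12). Add each direction:
  D0: (-1, -11, 12) + (1, -1, 0) = (0, -12, 12)
  D1: (-1, -11, 12) + (1, 0, -1) = (0, -11, 11)
  D2: (-1, -11, 12) + (0, 1, -1) = (-1, -10, 11)
  D3: (-1, -11, 12) + (-1, 1, 0) = (-2, -10, 12)
  D4: (-1, -11, 12) + (-1, 0, 1) = (-2, -11, 13)
  D5: (-1, -11, 12) + (0, -1, 1) = (-1, -12, 13)

Answer: 0 -12 12
0 -11 11
-1 -10 11
-2 -10 12
-2 -11 13
-1 -12 13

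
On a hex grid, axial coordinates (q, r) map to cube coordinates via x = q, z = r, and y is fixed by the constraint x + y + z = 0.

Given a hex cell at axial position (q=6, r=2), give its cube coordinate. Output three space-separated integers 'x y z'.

Answer: 6 -8 2

Derivation:
x = q = 6
z = r = 2
y = -x - z = -(6) - (2) = -8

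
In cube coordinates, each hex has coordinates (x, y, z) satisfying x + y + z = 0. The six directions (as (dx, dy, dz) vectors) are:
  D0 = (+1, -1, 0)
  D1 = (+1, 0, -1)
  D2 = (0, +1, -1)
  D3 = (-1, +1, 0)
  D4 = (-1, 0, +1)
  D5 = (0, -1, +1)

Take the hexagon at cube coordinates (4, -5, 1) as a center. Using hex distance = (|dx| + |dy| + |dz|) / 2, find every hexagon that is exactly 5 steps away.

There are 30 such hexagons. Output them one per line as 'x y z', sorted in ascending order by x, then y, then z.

Answer: -1 -5 6
-1 -4 5
-1 -3 4
-1 -2 3
-1 -1 2
-1 0 1
0 -6 6
0 0 0
1 -7 6
1 0 -1
2 -8 6
2 0 -2
3 -9 6
3 0 -3
4 -10 6
4 0 -4
5 -10 5
5 -1 -4
6 -10 4
6 -2 -4
7 -10 3
7 -3 -4
8 -10 2
8 -4 -4
9 -10 1
9 -9 0
9 -8 -1
9 -7 -2
9 -6 -3
9 -5 -4

Derivation:
Walk ring at distance 5 from (4, -5, 1):
Start at center + D4*5 = (-1, -5, 6)
  hex 0: (-1, -5, 6)
  hex 1: (0, -6, 6)
  hex 2: (1, -7, 6)
  hex 3: (2, -8, 6)
  hex 4: (3, -9, 6)
  hex 5: (4, -10, 6)
  hex 6: (5, -10, 5)
  hex 7: (6, -10, 4)
  hex 8: (7, -10, 3)
  hex 9: (8, -10, 2)
  hex 10: (9, -10, 1)
  hex 11: (9, -9, 0)
  hex 12: (9, -8, -1)
  hex 13: (9, -7, -2)
  hex 14: (9, -6, -3)
  hex 15: (9, -5, -4)
  hex 16: (8, -4, -4)
  hex 17: (7, -3, -4)
  hex 18: (6, -2, -4)
  hex 19: (5, -1, -4)
  hex 20: (4, 0, -4)
  hex 21: (3, 0, -3)
  hex 22: (2, 0, -2)
  hex 23: (1, 0, -1)
  hex 24: (0, 0, 0)
  hex 25: (-1, 0, 1)
  hex 26: (-1, -1, 2)
  hex 27: (-1, -2, 3)
  hex 28: (-1, -3, 4)
  hex 29: (-1, -4, 5)
Sorted: 30 hexes.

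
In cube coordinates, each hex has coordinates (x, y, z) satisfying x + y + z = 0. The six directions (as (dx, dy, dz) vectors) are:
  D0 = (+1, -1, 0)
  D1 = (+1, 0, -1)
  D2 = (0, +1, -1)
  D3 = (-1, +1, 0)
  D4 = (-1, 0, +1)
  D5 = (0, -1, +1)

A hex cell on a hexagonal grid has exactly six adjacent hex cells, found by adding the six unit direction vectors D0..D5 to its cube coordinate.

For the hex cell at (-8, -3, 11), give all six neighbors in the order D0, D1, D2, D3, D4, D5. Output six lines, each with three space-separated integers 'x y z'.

Center: (-8, -3, 11). Add each direction:
  D0: (-8, -3, 11) + (1, -1, 0) = (-7, -4, 11)
  D1: (-8, -3, 11) + (1, 0, -1) = (-7, -3, 10)
  D2: (-8, -3, 11) + (0, 1, -1) = (-8, -2, 10)
  D3: (-8, -3, 11) + (-1, 1, 0) = (-9, -2, 11)
  D4: (-8, -3, 11) + (-1, 0, 1) = (-9, -3, 12)
  D5: (-8, -3, 11) + (0, -1, 1) = (-8, -4, 12)

Answer: -7 -4 11
-7 -3 10
-8 -2 10
-9 -2 11
-9 -3 12
-8 -4 12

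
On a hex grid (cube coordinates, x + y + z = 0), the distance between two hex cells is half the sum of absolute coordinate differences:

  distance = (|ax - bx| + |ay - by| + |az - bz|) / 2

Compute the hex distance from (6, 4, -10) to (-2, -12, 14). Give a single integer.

|ax - bx| = |6 - (-2)| = 8
|ay - by| = |4 - (-12)| = 16
|az - bz| = |-10 - 14| = 24
distance = (8 + 16 + 24) / 2 = 48 / 2 = 24

Answer: 24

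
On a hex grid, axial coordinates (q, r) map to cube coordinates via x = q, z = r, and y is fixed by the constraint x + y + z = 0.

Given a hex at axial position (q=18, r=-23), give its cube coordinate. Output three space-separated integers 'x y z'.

Answer: 18 5 -23

Derivation:
x = q = 18
z = r = -23
y = -x - z = -(18) - (-23) = 5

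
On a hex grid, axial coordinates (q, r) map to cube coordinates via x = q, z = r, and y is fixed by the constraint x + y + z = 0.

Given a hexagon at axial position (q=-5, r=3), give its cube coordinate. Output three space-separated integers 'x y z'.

x = q = -5
z = r = 3
y = -x - z = -(-5) - (3) = 2

Answer: -5 2 3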